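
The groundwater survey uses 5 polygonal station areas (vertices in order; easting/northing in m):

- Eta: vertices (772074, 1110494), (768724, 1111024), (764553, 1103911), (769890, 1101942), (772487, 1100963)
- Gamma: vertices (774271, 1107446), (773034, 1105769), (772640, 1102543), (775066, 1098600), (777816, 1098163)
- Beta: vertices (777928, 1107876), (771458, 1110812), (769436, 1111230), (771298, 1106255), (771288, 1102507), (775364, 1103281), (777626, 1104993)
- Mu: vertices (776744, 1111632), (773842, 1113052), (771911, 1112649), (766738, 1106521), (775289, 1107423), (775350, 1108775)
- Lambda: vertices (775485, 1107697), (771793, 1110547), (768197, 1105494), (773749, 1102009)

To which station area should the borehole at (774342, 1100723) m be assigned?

Cast a ray rightward from (774342, 1100723). For each polygon, the edges (by vertex number in listed order) whose endpoints lie on opposite sides of northing = 1100723, where each meets that height, and whether that is right or left of the point:
Eta: no edge straddles that height → 0 crossings.
Gamma: 3–4 at easting≈773759.8 (left), 5–1 at easting≈776838.4 (right) → 1 crossing.
Beta: no edge straddles that height → 0 crossings.
Mu: no edge straddles that height → 0 crossings.
Lambda: no edge straddles that height → 0 crossings.
Only Gamma has an odd count, so the point is inside Gamma.

Gamma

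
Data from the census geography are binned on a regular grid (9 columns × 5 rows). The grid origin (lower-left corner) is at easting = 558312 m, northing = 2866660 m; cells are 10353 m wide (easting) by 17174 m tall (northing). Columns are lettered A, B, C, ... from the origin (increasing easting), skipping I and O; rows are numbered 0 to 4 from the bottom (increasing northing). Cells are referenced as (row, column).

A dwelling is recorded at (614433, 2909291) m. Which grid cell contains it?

(2, F)

Column index: ⌊(614433 − 558312) / 10353⌋ = ⌊5.421⌋ = 5 → column F
Row offset from origin: ⌊(2909291 − 2866660) / 17174⌋ = ⌊2.482⌋ = 2 → row 2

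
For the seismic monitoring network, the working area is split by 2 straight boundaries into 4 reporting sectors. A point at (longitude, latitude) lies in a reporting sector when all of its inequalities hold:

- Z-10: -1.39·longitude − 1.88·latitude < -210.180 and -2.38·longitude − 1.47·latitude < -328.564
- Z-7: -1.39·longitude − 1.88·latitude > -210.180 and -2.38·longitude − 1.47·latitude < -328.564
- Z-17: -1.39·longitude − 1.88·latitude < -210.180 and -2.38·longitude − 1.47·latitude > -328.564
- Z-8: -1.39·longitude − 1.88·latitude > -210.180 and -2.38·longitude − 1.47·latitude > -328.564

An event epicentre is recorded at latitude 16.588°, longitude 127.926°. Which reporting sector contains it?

Z-7

-1.39·127.926 − 1.88·16.588 = -209.003, which is > -210.180
-2.38·127.926 − 1.47·16.588 = -328.848, which is < -328.564
This sign pattern matches Z-7.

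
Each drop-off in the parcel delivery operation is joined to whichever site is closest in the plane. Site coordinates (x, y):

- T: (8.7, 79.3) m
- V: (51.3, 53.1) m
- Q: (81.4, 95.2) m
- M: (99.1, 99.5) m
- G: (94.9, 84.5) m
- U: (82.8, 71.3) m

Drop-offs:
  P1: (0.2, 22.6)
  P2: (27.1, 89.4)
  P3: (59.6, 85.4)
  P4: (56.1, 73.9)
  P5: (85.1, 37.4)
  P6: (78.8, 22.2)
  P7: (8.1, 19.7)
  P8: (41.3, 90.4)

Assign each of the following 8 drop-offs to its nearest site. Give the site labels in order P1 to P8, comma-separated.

T, T, Q, V, U, V, V, T

P1 → T (d²=3287.14)
P2 → T (d²=440.57)
P3 → Q (d²=571.28)
P4 → V (d²=455.68)
P5 → U (d²=1154.50)
P6 → V (d²=1711.06)
P7 → V (d²=2981.80)
P8 → T (d²=1185.97)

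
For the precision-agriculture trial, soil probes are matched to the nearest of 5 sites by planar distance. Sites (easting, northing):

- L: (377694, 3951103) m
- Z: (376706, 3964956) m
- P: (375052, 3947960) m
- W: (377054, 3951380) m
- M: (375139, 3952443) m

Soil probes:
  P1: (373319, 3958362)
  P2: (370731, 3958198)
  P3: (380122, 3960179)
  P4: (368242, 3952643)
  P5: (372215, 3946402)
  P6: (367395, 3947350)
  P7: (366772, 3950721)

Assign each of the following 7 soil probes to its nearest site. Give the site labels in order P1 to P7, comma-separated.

P1 → M (d²=38346961.00)
P2 → M (d²=52550489.00)
P3 → Z (d²=34488785.00)
P4 → M (d²=47608609.00)
P5 → P (d²=10475933.00)
P6 → P (d²=59001749.00)
P7 → M (d²=72971973.00)

M, M, Z, M, P, P, M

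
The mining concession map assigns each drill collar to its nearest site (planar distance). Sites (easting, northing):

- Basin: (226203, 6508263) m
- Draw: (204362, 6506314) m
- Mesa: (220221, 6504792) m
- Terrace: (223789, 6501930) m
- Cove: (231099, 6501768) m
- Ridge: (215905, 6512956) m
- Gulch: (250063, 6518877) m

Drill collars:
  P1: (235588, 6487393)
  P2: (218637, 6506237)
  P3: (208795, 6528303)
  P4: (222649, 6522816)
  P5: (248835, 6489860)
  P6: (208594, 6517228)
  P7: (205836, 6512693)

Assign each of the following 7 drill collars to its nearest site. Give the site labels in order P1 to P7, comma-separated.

Cove, Mesa, Ridge, Ridge, Cove, Ridge, Draw

P1 → Cove (d²=226791746.00)
P2 → Mesa (d²=4597081.00)
P3 → Ridge (d²=286082509.00)
P4 → Ridge (d²=142701136.00)
P5 → Cove (d²=456366160.00)
P6 → Ridge (d²=71700705.00)
P7 → Draw (d²=42864317.00)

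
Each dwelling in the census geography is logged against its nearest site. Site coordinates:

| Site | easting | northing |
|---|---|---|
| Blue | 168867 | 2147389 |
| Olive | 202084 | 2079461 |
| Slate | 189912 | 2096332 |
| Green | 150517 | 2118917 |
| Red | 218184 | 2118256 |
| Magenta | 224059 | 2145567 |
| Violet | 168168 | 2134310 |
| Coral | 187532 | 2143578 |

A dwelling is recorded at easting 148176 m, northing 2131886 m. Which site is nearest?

Squared distances to each site:
Blue: 668460490.000; Olive: 5654453089.000; Slate: 3005980612.000; Green: 173675242.000; Red: 5086896964.000; Magenta: 5945399450.000; Violet: 405555840.000; Coral: 1685597600.000.
Minimum at Green.

Green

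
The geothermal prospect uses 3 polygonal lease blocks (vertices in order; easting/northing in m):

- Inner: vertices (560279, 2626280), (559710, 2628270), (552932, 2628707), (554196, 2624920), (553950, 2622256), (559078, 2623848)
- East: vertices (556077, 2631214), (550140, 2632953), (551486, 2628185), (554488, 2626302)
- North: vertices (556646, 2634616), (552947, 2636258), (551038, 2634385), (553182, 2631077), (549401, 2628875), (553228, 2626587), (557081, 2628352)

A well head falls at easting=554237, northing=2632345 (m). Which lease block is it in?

North

Cast a ray rightward from (554237, 2632345). For each polygon, the edges (by vertex number in listed order) whose endpoints lie on opposite sides of northing = 2632345, where each meets that height, and whether that is right or left of the point:
Inner: no edge straddles that height → 0 crossings.
East: 1–2 at easting≈552215.7 (left), 2–3 at easting≈550311.6 (left) → 0 crossings.
North: 3–4 at easting≈552360.2 (left), 7–1 at easting≈556803.7 (right) → 1 crossing.
Only North has an odd count, so the point is inside North.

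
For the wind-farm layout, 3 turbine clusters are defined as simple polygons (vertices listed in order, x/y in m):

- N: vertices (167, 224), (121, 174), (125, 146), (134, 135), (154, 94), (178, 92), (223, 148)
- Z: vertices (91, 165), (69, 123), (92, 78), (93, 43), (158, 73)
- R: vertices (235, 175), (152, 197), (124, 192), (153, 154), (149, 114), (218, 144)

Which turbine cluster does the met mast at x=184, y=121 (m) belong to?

N

Cast a ray rightward from (184, 121). For each polygon, the edges (by vertex number in listed order) whose endpoints lie on opposite sides of y = 121, where each meets that height, and whether that is right or left of the point:
N: 4–5 at x≈140.8 (left), 6–7 at x≈201.3 (right) → 1 crossing.
Z: 2–3 at x≈70.0 (left), 5–1 at x≈123.0 (left) → 0 crossings.
R: 4–5 at x≈149.7 (left), 5–6 at x≈165.1 (left) → 0 crossings.
Only N has an odd count, so the point is inside N.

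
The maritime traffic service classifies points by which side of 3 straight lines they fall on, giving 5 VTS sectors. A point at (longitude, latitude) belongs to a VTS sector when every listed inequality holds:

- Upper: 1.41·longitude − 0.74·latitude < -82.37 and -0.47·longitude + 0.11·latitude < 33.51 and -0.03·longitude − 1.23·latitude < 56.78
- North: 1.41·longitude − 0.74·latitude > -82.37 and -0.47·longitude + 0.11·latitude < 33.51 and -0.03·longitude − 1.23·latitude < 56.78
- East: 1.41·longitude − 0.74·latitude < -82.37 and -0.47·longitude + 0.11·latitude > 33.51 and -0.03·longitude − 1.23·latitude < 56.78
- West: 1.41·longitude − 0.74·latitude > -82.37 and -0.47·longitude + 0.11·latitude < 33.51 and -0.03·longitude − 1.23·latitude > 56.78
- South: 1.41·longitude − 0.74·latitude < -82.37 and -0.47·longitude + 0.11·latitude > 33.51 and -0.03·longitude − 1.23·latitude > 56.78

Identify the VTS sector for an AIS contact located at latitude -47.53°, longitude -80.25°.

1.41·-80.25 − 0.74·-47.53 = -77.980, which is > -82.37
-0.47·-80.25 + 0.11·-47.53 = 32.489, which is < 33.51
-0.03·-80.25 − 1.23·-47.53 = 60.869, which is > 56.78
This sign pattern matches West.

West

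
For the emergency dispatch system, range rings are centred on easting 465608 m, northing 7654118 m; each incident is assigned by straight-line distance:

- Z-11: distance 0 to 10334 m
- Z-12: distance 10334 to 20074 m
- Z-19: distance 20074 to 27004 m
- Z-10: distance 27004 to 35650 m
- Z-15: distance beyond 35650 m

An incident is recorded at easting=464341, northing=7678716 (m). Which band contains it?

Z-19

Distance = √((464341−465608)² + (7678716−7654118)²) = √(1605289.000 + 605061604.000) = 24630.609 m.
20074 ≤ 24630.609 < 27004 → Z-19.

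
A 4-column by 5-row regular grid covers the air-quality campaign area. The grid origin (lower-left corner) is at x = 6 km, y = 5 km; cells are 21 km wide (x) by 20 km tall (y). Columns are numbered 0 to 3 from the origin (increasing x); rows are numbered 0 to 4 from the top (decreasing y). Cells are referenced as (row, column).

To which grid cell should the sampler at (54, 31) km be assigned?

Column index: ⌊(54 − 6) / 21⌋ = ⌊2.286⌋ = 2
Row offset from origin: ⌊(31 − 5) / 20⌋ = ⌊1.300⌋ = 1 → row 3 (counted from top)

(3, 2)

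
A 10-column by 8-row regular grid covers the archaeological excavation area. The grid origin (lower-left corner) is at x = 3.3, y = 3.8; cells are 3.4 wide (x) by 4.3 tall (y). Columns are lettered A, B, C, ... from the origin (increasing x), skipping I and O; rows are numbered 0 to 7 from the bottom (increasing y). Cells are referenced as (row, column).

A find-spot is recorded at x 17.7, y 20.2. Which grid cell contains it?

(3, E)

Column index: ⌊(17.7 − 3.3) / 3.4⌋ = ⌊4.235⌋ = 4 → column E
Row offset from origin: ⌊(20.2 − 3.8) / 4.3⌋ = ⌊3.814⌋ = 3 → row 3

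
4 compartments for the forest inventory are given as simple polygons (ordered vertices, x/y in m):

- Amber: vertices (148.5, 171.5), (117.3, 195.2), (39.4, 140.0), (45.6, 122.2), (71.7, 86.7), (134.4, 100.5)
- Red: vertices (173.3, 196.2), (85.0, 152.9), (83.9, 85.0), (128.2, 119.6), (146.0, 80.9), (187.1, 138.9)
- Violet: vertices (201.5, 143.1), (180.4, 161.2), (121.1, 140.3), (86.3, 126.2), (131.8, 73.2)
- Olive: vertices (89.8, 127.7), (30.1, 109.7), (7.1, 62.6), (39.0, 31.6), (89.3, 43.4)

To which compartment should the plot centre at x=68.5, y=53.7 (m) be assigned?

Olive

Cast a ray rightward from (68.5, 53.7). For each polygon, the edges (by vertex number in listed order) whose endpoints lie on opposite sides of y = 53.7, where each meets that height, and whether that is right or left of the point:
Amber: no edge straddles that height → 0 crossings.
Red: no edge straddles that height → 0 crossings.
Violet: no edge straddles that height → 0 crossings.
Olive: 3–4 at x≈16.26 (left), 5–1 at x≈89.36 (right) → 1 crossing.
Only Olive has an odd count, so the point is inside Olive.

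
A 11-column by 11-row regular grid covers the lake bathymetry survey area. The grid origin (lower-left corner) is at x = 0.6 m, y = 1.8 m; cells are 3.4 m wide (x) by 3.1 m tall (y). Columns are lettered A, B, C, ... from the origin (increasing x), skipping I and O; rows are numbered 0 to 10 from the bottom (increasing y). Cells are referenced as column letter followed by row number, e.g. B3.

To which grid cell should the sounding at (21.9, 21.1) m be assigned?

G6

Column index: ⌊(21.9 − 0.6) / 3.4⌋ = ⌊6.265⌋ = 6 → column G
Row offset from origin: ⌊(21.1 − 1.8) / 3.1⌋ = ⌊6.226⌋ = 6 → row 6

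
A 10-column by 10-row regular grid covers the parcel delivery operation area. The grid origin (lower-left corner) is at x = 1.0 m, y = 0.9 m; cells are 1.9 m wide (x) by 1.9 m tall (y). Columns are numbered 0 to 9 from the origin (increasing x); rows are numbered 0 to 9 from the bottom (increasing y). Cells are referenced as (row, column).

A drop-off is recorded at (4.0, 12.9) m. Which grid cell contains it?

Column index: ⌊(4.0 − 1.0) / 1.9⌋ = ⌊1.579⌋ = 1
Row offset from origin: ⌊(12.9 − 0.9) / 1.9⌋ = ⌊6.316⌋ = 6 → row 6

(6, 1)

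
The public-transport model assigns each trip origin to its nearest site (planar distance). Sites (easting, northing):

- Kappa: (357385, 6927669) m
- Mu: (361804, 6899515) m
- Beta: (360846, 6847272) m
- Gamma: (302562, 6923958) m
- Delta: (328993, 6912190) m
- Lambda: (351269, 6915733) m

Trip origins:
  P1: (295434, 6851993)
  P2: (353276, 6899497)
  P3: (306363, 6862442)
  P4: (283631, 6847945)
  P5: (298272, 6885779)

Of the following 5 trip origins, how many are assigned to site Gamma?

P1 → Beta
P2 → Mu
P3 → Delta
P4 → Beta
P5 → Gamma
1 of the 5 goes to Gamma.

1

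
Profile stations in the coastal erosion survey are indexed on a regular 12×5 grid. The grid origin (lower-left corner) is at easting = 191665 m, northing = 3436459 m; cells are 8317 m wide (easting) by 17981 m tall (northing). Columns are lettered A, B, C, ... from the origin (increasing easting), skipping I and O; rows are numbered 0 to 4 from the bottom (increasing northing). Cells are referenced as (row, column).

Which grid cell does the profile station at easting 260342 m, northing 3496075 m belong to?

(3, J)

Column index: ⌊(260342 − 191665) / 8317⌋ = ⌊8.257⌋ = 8 → column J
Row offset from origin: ⌊(3496075 − 3436459) / 17981⌋ = ⌊3.315⌋ = 3 → row 3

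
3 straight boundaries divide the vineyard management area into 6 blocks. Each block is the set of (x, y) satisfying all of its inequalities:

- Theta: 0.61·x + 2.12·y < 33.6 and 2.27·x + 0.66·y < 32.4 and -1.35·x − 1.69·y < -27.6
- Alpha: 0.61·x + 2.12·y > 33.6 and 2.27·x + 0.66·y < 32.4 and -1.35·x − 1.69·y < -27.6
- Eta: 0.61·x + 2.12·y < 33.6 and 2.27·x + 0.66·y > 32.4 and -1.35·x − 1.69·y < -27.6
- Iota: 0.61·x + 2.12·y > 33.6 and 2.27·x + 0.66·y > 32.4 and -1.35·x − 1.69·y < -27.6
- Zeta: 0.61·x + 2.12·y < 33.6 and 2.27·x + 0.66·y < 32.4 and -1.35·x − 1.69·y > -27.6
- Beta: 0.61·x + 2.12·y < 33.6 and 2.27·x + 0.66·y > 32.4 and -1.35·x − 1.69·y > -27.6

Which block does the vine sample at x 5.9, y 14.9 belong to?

Alpha

0.61·5.9 + 2.12·14.9 = 35.187, which is > 33.6
2.27·5.9 + 0.66·14.9 = 23.227, which is < 32.4
-1.35·5.9 − 1.69·14.9 = -33.146, which is < -27.6
This sign pattern matches Alpha.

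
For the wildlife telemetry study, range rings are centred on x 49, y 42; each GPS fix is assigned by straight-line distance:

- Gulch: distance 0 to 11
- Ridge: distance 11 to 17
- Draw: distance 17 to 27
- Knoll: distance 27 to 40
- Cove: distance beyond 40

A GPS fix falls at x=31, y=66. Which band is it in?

Knoll

Distance = √((31−49)² + (66−42)²) = √(324.000 + 576.000) = 30.000.
27 ≤ 30.000 < 40 → Knoll.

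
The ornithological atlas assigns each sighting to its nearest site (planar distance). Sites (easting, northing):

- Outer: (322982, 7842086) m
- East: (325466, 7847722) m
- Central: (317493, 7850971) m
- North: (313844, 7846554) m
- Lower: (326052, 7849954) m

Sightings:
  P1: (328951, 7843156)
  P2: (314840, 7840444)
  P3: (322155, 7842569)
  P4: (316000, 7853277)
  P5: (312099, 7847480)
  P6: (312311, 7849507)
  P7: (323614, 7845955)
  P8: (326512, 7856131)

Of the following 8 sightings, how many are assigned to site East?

2

P1 → East
P2 → North
P3 → Outer
P4 → Central
P5 → North
P6 → North
P7 → East
P8 → Lower
2 of the 8 go to East.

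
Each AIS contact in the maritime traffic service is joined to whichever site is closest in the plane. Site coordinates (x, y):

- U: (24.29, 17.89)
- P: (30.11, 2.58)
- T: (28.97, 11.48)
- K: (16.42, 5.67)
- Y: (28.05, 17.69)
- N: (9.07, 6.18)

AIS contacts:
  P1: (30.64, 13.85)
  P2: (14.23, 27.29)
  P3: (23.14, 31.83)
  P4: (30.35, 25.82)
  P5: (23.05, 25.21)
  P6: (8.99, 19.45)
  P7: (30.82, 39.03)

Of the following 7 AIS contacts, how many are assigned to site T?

P1 → T
P2 → U
P3 → U
P4 → Y
P5 → U
P6 → N
P7 → Y
1 of the 7 goes to T.

1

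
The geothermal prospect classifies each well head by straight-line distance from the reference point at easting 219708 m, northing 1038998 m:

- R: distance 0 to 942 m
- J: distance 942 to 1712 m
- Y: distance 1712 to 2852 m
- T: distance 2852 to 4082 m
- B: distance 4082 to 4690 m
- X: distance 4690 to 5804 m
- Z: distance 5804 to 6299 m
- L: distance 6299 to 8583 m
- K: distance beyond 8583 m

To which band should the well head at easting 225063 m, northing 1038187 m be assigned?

X

Distance = √((225063−219708)² + (1038187−1038998)²) = √(28676025.000 + 657721.000) = 5416.064 m.
4690 ≤ 5416.064 < 5804 → X.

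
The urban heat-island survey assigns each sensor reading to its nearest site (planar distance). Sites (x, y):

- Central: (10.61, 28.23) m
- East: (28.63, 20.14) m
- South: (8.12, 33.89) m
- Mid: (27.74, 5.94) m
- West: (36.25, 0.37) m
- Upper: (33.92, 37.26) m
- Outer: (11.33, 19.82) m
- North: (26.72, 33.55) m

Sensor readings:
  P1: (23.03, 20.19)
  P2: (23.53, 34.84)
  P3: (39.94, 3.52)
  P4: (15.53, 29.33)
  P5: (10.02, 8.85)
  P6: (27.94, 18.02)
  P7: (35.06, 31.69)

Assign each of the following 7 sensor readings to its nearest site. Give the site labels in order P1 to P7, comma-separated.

P1 → East (d²=31.36)
P2 → North (d²=11.84)
P3 → West (d²=23.54)
P4 → Central (d²=25.42)
P5 → Outer (d²=122.06)
P6 → East (d²=4.97)
P7 → Upper (d²=32.32)

East, North, West, Central, Outer, East, Upper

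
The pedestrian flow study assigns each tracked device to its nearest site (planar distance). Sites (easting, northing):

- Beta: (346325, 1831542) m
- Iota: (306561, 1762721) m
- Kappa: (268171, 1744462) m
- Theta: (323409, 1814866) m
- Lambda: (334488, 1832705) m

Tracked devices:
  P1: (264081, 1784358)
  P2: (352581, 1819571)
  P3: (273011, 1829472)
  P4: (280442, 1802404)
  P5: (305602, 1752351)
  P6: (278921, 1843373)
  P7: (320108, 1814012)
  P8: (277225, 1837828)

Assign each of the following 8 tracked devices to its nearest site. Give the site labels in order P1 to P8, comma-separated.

P1 → Kappa (d²=1608418916.00)
P2 → Beta (d²=182442377.00)
P3 → Theta (d²=2753293640.00)
P4 → Theta (d²=2001464533.00)
P5 → Iota (d²=108456581.00)
P6 → Theta (d²=2791831193.00)
P7 → Theta (d²=11625917.00)
P8 → Theta (d²=2660215300.00)

Kappa, Beta, Theta, Theta, Iota, Theta, Theta, Theta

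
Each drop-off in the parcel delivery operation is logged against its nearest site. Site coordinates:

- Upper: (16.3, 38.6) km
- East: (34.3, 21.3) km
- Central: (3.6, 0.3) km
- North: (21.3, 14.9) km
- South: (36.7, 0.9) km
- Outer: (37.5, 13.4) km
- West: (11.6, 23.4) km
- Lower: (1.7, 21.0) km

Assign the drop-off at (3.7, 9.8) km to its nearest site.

Squared distances to each site:
Upper: 988.200; East: 1068.610; Central: 90.260; North: 335.770; South: 1168.210; Outer: 1155.400; West: 247.370; Lower: 129.440.
Minimum at Central.

Central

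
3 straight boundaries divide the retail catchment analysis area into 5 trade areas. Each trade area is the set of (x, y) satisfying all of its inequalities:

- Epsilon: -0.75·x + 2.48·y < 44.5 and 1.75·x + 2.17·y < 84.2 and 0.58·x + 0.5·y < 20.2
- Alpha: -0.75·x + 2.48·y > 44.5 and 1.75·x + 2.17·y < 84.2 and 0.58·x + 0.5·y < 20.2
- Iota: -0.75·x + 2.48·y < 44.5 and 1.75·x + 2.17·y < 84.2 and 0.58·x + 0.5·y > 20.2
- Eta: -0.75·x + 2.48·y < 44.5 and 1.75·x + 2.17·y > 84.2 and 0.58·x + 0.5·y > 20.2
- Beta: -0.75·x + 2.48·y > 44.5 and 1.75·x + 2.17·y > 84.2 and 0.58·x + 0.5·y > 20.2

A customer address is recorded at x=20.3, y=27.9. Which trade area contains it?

Beta

-0.75·20.3 + 2.48·27.9 = 53.967, which is > 44.5
1.75·20.3 + 2.17·27.9 = 96.068, which is > 84.2
0.58·20.3 + 0.5·27.9 = 25.724, which is > 20.2
This sign pattern matches Beta.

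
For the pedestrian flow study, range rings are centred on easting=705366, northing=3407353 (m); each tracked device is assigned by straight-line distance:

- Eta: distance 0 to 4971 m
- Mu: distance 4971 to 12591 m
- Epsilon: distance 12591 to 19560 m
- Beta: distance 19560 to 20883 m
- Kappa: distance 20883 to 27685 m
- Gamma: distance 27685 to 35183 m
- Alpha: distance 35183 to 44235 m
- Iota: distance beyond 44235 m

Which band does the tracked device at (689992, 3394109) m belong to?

Beta

Distance = √((689992−705366)² + (3394109−3407353)²) = √(236359876.000 + 175403536.000) = 20291.954 m.
19560 ≤ 20291.954 < 20883 → Beta.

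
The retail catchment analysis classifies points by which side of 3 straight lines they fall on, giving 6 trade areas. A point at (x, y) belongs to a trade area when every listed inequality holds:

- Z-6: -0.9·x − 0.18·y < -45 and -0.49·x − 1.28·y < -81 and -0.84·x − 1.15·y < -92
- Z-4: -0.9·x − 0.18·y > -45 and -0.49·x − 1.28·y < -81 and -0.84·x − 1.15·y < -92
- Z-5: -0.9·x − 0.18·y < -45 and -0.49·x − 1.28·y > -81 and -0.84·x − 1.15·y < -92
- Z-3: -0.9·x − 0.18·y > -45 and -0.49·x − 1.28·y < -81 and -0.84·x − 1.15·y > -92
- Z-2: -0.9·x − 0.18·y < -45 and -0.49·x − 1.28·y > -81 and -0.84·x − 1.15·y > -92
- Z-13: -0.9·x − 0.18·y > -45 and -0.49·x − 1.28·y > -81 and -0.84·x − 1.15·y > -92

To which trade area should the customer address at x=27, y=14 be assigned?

Z-13

-0.9·27 − 0.18·14 = -26.820, which is > -45
-0.49·27 − 1.28·14 = -31.150, which is > -81
-0.84·27 − 1.15·14 = -38.780, which is > -92
This sign pattern matches Z-13.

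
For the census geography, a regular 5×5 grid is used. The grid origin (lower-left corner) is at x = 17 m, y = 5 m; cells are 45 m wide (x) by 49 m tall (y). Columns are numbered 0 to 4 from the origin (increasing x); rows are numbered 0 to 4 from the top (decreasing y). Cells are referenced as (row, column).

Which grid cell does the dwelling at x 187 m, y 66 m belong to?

Column index: ⌊(187 − 17) / 45⌋ = ⌊3.778⌋ = 3
Row offset from origin: ⌊(66 − 5) / 49⌋ = ⌊1.245⌋ = 1 → row 3 (counted from top)

(3, 3)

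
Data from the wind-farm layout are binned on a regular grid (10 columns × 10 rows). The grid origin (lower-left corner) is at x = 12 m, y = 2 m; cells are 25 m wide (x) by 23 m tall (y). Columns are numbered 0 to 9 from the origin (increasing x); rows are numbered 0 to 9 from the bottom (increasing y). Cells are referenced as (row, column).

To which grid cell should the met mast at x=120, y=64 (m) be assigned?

Column index: ⌊(120 − 12) / 25⌋ = ⌊4.320⌋ = 4
Row offset from origin: ⌊(64 − 2) / 23⌋ = ⌊2.696⌋ = 2 → row 2

(2, 4)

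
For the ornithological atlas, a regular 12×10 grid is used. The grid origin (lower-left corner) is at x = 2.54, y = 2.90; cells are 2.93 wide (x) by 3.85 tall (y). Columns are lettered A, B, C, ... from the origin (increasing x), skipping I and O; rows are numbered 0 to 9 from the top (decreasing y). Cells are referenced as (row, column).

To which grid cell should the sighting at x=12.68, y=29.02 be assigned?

(3, D)

Column index: ⌊(12.68 − 2.54) / 2.93⌋ = ⌊3.461⌋ = 3 → column D
Row offset from origin: ⌊(29.02 − 2.90) / 3.85⌋ = ⌊6.784⌋ = 6 → row 3 (counted from top)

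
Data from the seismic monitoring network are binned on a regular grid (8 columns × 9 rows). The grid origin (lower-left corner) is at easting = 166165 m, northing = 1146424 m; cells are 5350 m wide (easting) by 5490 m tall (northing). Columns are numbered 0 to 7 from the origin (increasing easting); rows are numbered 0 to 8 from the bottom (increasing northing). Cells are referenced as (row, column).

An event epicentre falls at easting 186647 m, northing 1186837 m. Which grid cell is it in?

(7, 3)

Column index: ⌊(186647 − 166165) / 5350⌋ = ⌊3.828⌋ = 3
Row offset from origin: ⌊(1186837 − 1146424) / 5490⌋ = ⌊7.361⌋ = 7 → row 7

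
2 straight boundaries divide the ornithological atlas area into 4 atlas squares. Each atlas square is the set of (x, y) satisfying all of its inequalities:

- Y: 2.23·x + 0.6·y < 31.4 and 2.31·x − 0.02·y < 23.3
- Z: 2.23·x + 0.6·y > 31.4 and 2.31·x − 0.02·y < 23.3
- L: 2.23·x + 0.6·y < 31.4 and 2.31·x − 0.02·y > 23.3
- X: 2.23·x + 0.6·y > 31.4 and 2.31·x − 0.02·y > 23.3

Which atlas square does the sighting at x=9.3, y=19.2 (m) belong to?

2.23·9.3 + 0.6·19.2 = 32.259, which is > 31.4
2.31·9.3 − 0.02·19.2 = 21.099, which is < 23.3
This sign pattern matches Z.

Z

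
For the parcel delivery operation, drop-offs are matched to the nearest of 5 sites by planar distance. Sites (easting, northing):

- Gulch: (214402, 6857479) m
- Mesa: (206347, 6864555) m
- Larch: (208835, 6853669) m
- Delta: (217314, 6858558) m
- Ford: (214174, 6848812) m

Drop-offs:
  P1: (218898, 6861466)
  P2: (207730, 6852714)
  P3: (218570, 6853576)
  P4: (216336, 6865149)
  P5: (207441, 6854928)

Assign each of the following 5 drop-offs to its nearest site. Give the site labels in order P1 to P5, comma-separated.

P1 → Delta (d²=10965520.00)
P2 → Larch (d²=2133050.00)
P3 → Delta (d²=26397860.00)
P4 → Delta (d²=44397765.00)
P5 → Larch (d²=3528317.00)

Delta, Larch, Delta, Delta, Larch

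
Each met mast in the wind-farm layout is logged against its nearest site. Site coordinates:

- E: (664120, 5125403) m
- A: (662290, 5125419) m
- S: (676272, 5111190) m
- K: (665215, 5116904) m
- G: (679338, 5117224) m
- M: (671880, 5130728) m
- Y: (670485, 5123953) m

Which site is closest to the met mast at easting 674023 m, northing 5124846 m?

Squared distances to each site:
E: 98379658.000; A: 137991618.000; S: 191544337.000; K: 140656228.000; G: 86344109.000; M: 39190373.000; Y: 13314893.000.
Minimum at Y.

Y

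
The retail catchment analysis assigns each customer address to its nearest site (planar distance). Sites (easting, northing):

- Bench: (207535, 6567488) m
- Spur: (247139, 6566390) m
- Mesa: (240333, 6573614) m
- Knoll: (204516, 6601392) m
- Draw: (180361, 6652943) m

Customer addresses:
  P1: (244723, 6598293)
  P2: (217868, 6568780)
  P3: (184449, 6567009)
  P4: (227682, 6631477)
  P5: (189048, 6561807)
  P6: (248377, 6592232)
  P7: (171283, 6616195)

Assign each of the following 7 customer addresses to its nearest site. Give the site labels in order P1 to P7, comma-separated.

Mesa, Bench, Bench, Knoll, Bench, Mesa, Knoll

P1 → Mesa (d²=628325141.00)
P2 → Bench (d²=108440153.00)
P3 → Bench (d²=533192837.00)
P4 → Knoll (d²=1441770781.00)
P5 → Bench (d²=374042930.00)
P6 → Mesa (d²=411335860.00)
P7 → Knoll (d²=1323561098.00)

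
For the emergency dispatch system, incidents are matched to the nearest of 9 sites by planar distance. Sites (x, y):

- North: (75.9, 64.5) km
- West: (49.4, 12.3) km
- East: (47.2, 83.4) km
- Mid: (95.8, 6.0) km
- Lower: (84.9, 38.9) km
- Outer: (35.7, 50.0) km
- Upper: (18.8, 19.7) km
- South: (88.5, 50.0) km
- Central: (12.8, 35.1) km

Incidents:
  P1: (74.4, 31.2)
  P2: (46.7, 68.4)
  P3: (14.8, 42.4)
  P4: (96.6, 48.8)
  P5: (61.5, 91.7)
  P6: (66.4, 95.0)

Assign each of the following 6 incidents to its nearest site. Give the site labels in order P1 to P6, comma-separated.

P1 → Lower (d²=169.54)
P2 → East (d²=225.25)
P3 → Central (d²=57.29)
P4 → South (d²=67.05)
P5 → East (d²=273.38)
P6 → East (d²=503.20)

Lower, East, Central, South, East, East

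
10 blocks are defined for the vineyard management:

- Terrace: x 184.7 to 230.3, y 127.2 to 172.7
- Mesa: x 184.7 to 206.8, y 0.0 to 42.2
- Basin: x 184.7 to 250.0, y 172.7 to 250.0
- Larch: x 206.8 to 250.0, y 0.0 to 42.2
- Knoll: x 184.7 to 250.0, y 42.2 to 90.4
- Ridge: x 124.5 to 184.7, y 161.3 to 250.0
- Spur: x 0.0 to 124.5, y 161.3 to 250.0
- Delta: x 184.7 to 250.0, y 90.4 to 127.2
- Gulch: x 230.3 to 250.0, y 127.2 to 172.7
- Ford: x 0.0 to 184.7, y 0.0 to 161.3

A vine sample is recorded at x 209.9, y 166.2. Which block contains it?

Terrace

The point has x = 209.9 and y = 166.2.
Only Terrace satisfies 184.7 ≤ x ≤ 230.3 and 127.2 ≤ y ≤ 172.7.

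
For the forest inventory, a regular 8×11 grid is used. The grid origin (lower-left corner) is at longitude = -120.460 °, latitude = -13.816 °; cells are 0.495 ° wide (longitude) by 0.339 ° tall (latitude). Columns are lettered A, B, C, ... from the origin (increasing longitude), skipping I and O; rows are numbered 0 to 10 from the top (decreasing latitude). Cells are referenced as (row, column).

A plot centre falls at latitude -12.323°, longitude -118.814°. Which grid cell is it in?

Column index: ⌊(-118.814 − -120.460) / 0.495⌋ = ⌊3.325⌋ = 3 → column D
Row offset from origin: ⌊(-12.323 − -13.816) / 0.339⌋ = ⌊4.404⌋ = 4 → row 6 (counted from top)

(6, D)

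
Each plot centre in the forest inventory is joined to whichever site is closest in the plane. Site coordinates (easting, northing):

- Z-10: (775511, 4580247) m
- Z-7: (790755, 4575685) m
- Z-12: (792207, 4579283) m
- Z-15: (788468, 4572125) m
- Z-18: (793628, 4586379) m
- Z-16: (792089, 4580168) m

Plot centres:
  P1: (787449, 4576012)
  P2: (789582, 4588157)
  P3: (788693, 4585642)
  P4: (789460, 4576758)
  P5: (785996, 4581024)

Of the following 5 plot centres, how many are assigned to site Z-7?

2

P1 → Z-7
P2 → Z-18
P3 → Z-18
P4 → Z-7
P5 → Z-16
2 of the 5 go to Z-7.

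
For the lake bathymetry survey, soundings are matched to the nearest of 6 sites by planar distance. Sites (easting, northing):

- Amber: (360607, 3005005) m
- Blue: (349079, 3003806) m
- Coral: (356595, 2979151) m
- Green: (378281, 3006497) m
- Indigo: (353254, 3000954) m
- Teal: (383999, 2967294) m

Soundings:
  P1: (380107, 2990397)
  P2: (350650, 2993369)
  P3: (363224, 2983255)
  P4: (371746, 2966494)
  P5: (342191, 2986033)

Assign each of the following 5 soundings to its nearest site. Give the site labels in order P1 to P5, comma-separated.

Green, Indigo, Coral, Teal, Coral

P1 → Green (d²=262544276.00)
P2 → Indigo (d²=64313041.00)
P3 → Coral (d²=60786457.00)
P4 → Teal (d²=150776009.00)
P5 → Coral (d²=254837140.00)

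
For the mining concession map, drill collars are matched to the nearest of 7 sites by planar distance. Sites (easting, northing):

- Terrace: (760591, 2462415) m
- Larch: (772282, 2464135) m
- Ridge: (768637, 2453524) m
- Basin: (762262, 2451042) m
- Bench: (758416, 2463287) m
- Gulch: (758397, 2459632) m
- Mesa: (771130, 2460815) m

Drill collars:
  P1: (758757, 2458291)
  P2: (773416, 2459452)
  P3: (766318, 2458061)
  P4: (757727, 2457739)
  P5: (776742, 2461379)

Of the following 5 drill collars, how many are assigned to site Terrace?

0

P1 → Gulch
P2 → Mesa
P3 → Ridge
P4 → Gulch
P5 → Larch
0 of the 5 go to Terrace.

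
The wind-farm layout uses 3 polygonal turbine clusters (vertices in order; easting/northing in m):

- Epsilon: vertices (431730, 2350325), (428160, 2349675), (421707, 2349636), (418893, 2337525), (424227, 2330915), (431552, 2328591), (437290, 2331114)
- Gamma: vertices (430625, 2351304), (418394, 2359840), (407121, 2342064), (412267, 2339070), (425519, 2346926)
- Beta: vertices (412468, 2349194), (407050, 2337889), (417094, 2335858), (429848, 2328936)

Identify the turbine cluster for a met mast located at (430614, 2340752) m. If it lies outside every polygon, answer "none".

Epsilon

Cast a ray rightward from (430614, 2340752). For each polygon, the edges (by vertex number in listed order) whose endpoints lie on opposite sides of northing = 2340752, where each meets that height, and whether that is right or left of the point:
Epsilon: 3–4 at easting≈419642.8 (left), 7–1 at easting≈434500.6 (right) → 1 crossing.
Gamma: 3–4 at easting≈409376.0 (left), 4–5 at easting≈415104.3 (left) → 0 crossings.
Beta: 1–2 at easting≈408422.1 (left), 4–1 at easting≈419710.7 (left) → 0 crossings.
Only Epsilon has an odd count, so the point is inside Epsilon.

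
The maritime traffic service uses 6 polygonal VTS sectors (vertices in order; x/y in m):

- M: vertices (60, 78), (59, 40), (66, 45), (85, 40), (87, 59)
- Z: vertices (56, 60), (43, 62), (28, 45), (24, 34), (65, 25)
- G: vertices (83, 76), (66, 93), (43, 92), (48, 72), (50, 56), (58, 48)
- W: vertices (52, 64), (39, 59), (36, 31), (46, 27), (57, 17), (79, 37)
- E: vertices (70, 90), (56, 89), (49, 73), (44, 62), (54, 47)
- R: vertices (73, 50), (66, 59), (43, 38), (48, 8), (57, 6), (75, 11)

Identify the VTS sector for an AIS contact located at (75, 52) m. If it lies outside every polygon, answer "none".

M

Cast a ray rightward from (75, 52). For each polygon, the edges (by vertex number in listed order) whose endpoints lie on opposite sides of y = 52, where each meets that height, and whether that is right or left of the point:
M: 1–2 at x≈59.3 (left), 4–5 at x≈86.3 (right) → 1 crossing.
Z: 2–3 at x≈34.2 (left), 5–1 at x≈58.1 (left) → 0 crossings.
G: 5–6 at x≈54.0 (left), 6–1 at x≈61.6 (left) → 0 crossings.
W: 2–3 at x≈38.2 (left), 6–1 at x≈64.0 (left) → 0 crossings.
E: 4–5 at x≈50.7 (left), 5–1 at x≈55.9 (left) → 0 crossings.
R: 1–2 at x≈71.4 (left), 2–3 at x≈58.3 (left) → 0 crossings.
Only M has an odd count, so the point is inside M.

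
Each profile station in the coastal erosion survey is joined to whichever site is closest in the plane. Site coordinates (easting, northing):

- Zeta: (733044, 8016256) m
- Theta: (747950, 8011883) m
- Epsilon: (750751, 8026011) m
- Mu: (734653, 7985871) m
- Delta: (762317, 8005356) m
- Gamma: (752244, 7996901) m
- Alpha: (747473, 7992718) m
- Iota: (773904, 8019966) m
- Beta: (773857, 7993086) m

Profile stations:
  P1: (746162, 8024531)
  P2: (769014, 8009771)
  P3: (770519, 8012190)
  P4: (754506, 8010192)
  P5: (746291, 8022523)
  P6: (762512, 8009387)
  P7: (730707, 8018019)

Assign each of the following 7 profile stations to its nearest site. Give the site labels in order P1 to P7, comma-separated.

P1 → Epsilon (d²=23249321.00)
P2 → Delta (d²=64342034.00)
P3 → Iota (d²=71924401.00)
P4 → Theta (d²=45840617.00)
P5 → Epsilon (d²=32057744.00)
P6 → Delta (d²=16286986.00)
P7 → Zeta (d²=8569738.00)

Epsilon, Delta, Iota, Theta, Epsilon, Delta, Zeta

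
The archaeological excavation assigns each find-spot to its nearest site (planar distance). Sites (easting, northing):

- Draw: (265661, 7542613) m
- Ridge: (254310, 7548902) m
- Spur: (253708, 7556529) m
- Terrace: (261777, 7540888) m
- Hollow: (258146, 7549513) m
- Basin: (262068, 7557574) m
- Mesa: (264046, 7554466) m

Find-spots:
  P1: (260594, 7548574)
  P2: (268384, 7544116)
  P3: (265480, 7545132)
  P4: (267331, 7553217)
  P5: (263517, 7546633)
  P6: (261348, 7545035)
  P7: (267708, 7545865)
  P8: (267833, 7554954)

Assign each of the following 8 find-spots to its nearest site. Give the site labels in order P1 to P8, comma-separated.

Hollow, Draw, Draw, Mesa, Draw, Terrace, Draw, Mesa

P1 → Hollow (d²=6874425.00)
P2 → Draw (d²=9673738.00)
P3 → Draw (d²=6378122.00)
P4 → Mesa (d²=12351226.00)
P5 → Draw (d²=20757136.00)
P6 → Terrace (d²=17381650.00)
P7 → Draw (d²=14765713.00)
P8 → Mesa (d²=14579513.00)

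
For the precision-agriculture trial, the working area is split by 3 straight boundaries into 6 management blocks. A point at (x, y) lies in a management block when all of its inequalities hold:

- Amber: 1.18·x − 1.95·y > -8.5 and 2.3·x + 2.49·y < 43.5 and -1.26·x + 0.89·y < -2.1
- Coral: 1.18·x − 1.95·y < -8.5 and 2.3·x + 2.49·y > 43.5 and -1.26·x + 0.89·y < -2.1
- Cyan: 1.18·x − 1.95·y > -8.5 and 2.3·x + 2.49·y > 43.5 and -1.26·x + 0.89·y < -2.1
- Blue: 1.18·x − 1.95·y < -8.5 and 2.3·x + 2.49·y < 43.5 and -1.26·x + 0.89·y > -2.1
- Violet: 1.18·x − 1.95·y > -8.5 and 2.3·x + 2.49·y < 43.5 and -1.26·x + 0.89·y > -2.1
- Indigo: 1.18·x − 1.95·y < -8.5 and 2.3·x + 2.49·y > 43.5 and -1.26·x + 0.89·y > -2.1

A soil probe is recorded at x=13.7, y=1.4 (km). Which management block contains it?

Amber

1.18·13.7 − 1.95·1.4 = 13.436, which is > -8.5
2.3·13.7 + 2.49·1.4 = 34.996, which is < 43.5
-1.26·13.7 + 0.89·1.4 = -16.016, which is < -2.1
This sign pattern matches Amber.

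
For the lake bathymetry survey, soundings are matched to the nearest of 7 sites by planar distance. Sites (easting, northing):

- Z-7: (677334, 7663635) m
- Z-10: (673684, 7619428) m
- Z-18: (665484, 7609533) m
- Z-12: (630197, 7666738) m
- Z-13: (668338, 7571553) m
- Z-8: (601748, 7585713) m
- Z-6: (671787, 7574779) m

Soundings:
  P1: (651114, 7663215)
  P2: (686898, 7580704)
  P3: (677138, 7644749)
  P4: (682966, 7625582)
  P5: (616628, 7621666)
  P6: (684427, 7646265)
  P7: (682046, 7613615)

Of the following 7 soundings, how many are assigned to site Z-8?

P1 → Z-12
P2 → Z-6
P3 → Z-7
P4 → Z-10
P5 → Z-8
P6 → Z-7
P7 → Z-10
1 of the 7 goes to Z-8.

1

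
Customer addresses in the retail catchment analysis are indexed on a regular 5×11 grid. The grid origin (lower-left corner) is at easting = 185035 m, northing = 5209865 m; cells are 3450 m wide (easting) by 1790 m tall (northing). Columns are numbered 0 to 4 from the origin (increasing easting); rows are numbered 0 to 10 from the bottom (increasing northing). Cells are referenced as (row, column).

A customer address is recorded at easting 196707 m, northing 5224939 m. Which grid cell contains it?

Column index: ⌊(196707 − 185035) / 3450⌋ = ⌊3.383⌋ = 3
Row offset from origin: ⌊(5224939 − 5209865) / 1790⌋ = ⌊8.421⌋ = 8 → row 8

(8, 3)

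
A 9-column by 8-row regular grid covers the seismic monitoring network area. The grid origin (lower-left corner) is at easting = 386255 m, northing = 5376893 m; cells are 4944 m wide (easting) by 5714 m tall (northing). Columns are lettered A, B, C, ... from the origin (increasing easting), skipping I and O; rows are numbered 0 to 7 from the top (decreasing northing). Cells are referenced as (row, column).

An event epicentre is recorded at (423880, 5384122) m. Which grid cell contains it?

Column index: ⌊(423880 − 386255) / 4944⌋ = ⌊7.610⌋ = 7 → column H
Row offset from origin: ⌊(5384122 − 5376893) / 5714⌋ = ⌊1.265⌋ = 1 → row 6 (counted from top)

(6, H)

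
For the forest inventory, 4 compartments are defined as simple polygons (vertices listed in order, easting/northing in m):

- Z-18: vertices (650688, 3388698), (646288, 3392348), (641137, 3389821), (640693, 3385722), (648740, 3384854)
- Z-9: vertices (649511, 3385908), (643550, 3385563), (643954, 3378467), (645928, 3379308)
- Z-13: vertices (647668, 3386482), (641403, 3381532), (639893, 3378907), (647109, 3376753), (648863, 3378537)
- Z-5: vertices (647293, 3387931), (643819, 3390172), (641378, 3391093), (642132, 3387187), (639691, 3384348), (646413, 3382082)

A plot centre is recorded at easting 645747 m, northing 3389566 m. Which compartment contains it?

Cast a ray rightward from (645747, 3389566). For each polygon, the edges (by vertex number in listed order) whose endpoints lie on opposite sides of northing = 3389566, where each meets that height, and whether that is right or left of the point:
Z-18: 1–2 at easting≈649641.6 (right), 3–4 at easting≈641109.4 (left) → 1 crossing.
Z-9: no edge straddles that height → 0 crossings.
Z-13: no edge straddles that height → 0 crossings.
Z-5: 1–2 at easting≈644758.4 (left), 3–4 at easting≈641672.8 (left) → 0 crossings.
Only Z-18 has an odd count, so the point is inside Z-18.

Z-18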